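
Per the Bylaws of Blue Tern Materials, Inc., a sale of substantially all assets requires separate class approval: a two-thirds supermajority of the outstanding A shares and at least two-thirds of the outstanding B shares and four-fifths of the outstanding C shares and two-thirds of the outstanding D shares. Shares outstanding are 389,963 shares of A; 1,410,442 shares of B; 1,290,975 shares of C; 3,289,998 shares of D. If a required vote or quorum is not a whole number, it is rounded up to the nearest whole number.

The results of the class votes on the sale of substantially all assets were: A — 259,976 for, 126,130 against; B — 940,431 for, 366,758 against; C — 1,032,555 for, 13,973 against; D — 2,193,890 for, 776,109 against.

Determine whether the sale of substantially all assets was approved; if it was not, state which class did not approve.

A: 2/3 of 389963 = 259975.33, rounded up to 259976; 259,976 required, 259,976 in favor — approved.
B: 2/3 of 1410442 = 940294.67, rounded up to 940295; 940,295 required, 940,431 in favor — approved.
C: 4/5 of 1290975 = 1032780; 1,032,780 required, 1,032,555 in favor — not approved.
D: 2/3 of 3289998 = 2193332; 2,193,332 required, 2,193,890 in favor — approved.

Not approved — the C shares did not give the required vote.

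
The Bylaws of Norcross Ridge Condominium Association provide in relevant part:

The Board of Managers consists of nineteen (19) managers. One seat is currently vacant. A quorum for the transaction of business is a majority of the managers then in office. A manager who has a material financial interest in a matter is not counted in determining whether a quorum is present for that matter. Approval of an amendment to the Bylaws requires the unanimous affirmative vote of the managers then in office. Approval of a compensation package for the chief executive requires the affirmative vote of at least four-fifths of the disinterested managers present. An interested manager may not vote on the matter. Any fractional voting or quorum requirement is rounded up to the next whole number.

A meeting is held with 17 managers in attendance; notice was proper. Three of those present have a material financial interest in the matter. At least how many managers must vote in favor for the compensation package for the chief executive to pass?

12

The compensation package for the chief executive requires four-fifths of the disinterested managers present (17 − 3 = 14).
4/5 of 14 = 11.20, rounded up to 12.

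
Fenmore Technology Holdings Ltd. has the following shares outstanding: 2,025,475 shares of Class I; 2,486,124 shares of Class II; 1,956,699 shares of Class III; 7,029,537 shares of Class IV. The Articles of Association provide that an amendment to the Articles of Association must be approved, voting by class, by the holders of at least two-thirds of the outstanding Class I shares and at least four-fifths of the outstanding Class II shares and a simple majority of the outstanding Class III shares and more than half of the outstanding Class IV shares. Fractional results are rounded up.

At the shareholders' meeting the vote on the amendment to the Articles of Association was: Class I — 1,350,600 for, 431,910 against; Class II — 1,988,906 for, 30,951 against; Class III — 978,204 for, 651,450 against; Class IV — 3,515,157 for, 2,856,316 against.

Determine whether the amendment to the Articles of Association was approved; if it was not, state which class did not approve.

Class I: 2/3 of 2025475 = 1350316.67, rounded up to 1350317; 1,350,317 required, 1,350,600 in favor — approved.
Class II: 4/5 of 2486124 = 1988899.20, rounded up to 1988900; 1,988,900 required, 1,988,906 in favor — approved.
Class III: a majority of 1956699 is 978350; 978,350 required, 978,204 in favor — not approved.
Class IV: a majority of 7029537 is 3514769; 3,514,769 required, 3,515,157 in favor — approved.

Not approved — the Class III shares did not give the required vote.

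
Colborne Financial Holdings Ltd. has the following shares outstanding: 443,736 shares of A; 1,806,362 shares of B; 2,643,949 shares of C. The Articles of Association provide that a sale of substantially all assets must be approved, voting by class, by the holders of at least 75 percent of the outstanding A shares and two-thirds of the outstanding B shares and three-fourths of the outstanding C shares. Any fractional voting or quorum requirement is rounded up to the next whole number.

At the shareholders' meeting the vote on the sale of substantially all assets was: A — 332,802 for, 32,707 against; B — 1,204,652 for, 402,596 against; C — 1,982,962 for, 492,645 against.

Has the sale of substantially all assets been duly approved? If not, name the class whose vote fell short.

Approved — every class gave the required vote.

A: 3/4 of 443736 = 332802; 332,802 required, 332,802 in favor — approved.
B: 2/3 of 1806362 = 1204241.33, rounded up to 1204242; 1,204,242 required, 1,204,652 in favor — approved.
C: 3/4 of 2643949 = 1982961.75, rounded up to 1982962; 1,982,962 required, 1,982,962 in favor — approved.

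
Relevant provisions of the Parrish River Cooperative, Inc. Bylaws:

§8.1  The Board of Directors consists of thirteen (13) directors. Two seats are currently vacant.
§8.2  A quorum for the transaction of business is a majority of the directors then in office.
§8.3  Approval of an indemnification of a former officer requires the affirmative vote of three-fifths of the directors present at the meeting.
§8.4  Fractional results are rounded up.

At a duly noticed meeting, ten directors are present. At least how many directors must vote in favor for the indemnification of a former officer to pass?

The indemnification of a former officer requires three-fifths of the directors present (10).
3/5 of 10 = 6.

6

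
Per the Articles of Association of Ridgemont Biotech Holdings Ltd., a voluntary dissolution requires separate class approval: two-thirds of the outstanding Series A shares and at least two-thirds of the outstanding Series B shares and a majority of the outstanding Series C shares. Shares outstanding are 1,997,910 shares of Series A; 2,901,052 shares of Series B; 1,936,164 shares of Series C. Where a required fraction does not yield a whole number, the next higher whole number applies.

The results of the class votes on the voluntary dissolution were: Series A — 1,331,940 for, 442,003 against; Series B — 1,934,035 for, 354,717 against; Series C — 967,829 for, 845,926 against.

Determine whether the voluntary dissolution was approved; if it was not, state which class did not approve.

Series A: 2/3 of 1997910 = 1331940; 1,331,940 required, 1,331,940 in favor — approved.
Series B: 2/3 of 2901052 = 1934034.67, rounded up to 1934035; 1,934,035 required, 1,934,035 in favor — approved.
Series C: a majority of 1936164 is 968083; 968,083 required, 967,829 in favor — not approved.

Not approved — the Series C shares did not give the required vote.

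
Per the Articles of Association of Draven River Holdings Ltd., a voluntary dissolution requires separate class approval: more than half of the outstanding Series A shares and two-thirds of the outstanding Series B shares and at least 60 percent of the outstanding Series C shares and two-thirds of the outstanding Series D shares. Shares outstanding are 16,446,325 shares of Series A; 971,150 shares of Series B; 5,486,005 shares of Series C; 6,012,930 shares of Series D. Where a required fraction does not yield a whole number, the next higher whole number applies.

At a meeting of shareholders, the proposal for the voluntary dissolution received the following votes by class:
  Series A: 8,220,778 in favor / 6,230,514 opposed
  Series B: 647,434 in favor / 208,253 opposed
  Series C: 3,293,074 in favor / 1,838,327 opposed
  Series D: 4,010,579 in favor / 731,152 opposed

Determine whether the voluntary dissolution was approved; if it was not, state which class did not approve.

Series A: a majority of 16446325 is 8223163; 8,223,163 required, 8,220,778 in favor — not approved.
Series B: 2/3 of 971150 = 647433.33, rounded up to 647434; 647,434 required, 647,434 in favor — approved.
Series C: 3/5 of 5486005 = 3291603; 3,291,603 required, 3,293,074 in favor — approved.
Series D: 2/3 of 6012930 = 4008620; 4,008,620 required, 4,010,579 in favor — approved.

Not approved — the Series A shares did not give the required vote.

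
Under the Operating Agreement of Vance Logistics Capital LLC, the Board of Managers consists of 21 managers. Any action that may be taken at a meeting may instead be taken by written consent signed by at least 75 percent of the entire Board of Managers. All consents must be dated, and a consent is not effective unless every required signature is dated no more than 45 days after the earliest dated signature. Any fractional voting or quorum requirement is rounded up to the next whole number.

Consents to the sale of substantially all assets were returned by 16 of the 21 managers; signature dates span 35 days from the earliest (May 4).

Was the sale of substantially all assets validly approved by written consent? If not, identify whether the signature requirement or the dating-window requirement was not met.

Effective — both the signature and dating-window requirements are satisfied.

Signatures required: at least 75 percent of 21 — 3/4 of 21 = 15.75, rounded up to 16, so 16 needed; 16 signed. Sufficient.
Dating window: the latest signature is 35 days after the earliest; the limit is 45 days. Within the window.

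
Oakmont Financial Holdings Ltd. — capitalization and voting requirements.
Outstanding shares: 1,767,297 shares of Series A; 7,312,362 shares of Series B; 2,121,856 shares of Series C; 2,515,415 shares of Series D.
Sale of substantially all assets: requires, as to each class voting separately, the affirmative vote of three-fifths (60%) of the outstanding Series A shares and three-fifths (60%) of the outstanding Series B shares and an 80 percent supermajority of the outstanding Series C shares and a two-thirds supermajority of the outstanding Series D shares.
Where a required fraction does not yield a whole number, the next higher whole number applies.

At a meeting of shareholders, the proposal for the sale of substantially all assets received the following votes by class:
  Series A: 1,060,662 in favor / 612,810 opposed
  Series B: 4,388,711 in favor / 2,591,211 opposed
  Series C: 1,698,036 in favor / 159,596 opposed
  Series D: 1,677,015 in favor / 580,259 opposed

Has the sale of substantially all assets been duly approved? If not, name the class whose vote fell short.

Approved — every class gave the required vote.

Series A: 3/5 of 1767297 = 1060378.20, rounded up to 1060379; 1,060,379 required, 1,060,662 in favor — approved.
Series B: 3/5 of 7312362 = 4387417.20, rounded up to 4387418; 4,387,418 required, 4,388,711 in favor — approved.
Series C: 4/5 of 2121856 = 1697484.80, rounded up to 1697485; 1,697,485 required, 1,698,036 in favor — approved.
Series D: 2/3 of 2515415 = 1676943.33, rounded up to 1676944; 1,676,944 required, 1,677,015 in favor — approved.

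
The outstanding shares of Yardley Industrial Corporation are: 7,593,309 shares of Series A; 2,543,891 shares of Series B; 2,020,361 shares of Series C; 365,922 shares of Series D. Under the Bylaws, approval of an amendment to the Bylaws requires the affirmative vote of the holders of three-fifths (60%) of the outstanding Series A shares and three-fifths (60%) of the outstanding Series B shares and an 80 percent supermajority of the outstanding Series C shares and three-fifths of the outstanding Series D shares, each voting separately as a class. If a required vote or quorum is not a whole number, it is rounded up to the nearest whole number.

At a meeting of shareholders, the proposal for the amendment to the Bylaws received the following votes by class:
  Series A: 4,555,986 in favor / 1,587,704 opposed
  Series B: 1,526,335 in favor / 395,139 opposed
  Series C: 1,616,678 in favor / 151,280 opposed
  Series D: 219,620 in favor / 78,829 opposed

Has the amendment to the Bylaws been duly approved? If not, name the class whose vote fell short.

Series A: 3/5 of 7593309 = 4555985.40, rounded up to 4555986; 4,555,986 required, 4,555,986 in favor — approved.
Series B: 3/5 of 2543891 = 1526334.60, rounded up to 1526335; 1,526,335 required, 1,526,335 in favor — approved.
Series C: 4/5 of 2020361 = 1616288.80, rounded up to 1616289; 1,616,289 required, 1,616,678 in favor — approved.
Series D: 3/5 of 365922 = 219553.20, rounded up to 219554; 219,554 required, 219,620 in favor — approved.

Approved — every class gave the required vote.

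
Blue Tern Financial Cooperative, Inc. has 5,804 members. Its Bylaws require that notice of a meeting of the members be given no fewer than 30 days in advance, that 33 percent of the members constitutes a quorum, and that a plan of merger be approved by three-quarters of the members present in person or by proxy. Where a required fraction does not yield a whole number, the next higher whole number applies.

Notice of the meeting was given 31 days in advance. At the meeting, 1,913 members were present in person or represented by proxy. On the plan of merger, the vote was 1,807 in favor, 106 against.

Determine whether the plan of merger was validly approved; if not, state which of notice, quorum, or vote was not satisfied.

Notice: 31 days given; 30 required. Satisfied.
Quorum: 33% of 5,804 = 1,915.32, rounded up to 1,916; 1,913 present. Not satisfied.
Vote: requires three-fourths of those present (1,913); 3/4 of 1913 = 1434.75, rounded up to 1435, so 1,435 needed; 1,807 in favor. Satisfied.

Invalid — quorum requirement not satisfied.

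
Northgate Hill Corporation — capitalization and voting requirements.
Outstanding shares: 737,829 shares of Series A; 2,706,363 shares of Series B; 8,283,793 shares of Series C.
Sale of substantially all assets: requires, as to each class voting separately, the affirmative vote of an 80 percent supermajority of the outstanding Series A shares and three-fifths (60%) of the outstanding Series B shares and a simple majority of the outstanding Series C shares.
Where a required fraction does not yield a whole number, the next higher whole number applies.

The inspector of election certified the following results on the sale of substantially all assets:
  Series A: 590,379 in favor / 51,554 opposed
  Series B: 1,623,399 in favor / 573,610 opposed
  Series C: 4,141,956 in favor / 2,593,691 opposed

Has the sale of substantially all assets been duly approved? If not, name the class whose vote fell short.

Not approved — the Series B shares did not give the required vote.

Series A: 4/5 of 737829 = 590263.20, rounded up to 590264; 590,264 required, 590,379 in favor — approved.
Series B: 3/5 of 2706363 = 1623817.80, rounded up to 1623818; 1,623,818 required, 1,623,399 in favor — not approved.
Series C: a majority of 8283793 is 4141897; 4,141,897 required, 4,141,956 in favor — approved.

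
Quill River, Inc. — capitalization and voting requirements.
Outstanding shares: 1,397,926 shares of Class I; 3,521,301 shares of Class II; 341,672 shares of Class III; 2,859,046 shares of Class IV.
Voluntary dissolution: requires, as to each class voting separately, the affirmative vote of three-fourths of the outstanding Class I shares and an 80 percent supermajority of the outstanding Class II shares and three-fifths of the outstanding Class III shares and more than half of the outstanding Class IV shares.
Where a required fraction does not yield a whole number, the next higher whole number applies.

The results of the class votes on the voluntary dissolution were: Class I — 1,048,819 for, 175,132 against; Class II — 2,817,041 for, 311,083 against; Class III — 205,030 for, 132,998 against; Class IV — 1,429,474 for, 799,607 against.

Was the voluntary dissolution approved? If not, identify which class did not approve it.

Class I: 3/4 of 1397926 = 1048444.50, rounded up to 1048445; 1,048,445 required, 1,048,819 in favor — approved.
Class II: 4/5 of 3521301 = 2817040.80, rounded up to 2817041; 2,817,041 required, 2,817,041 in favor — approved.
Class III: 3/5 of 341672 = 205003.20, rounded up to 205004; 205,004 required, 205,030 in favor — approved.
Class IV: a majority of 2859046 is 1429524; 1,429,524 required, 1,429,474 in favor — not approved.

Not approved — the Class IV shares did not give the required vote.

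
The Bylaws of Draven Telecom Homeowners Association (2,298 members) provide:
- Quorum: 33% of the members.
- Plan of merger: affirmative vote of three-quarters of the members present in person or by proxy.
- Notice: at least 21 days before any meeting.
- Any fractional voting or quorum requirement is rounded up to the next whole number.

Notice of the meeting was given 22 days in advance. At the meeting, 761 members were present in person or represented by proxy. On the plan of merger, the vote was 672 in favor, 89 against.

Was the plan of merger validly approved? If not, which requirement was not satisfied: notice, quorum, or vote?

Notice: 22 days given; 21 required. Satisfied.
Quorum: 33% of 2,298 = 758.34, rounded up to 759; 761 present. Satisfied.
Vote: requires three-fourths of those present (761); 3/4 of 761 = 570.75, rounded up to 571, so 571 needed; 672 in favor. Satisfied.

Valid — all requirements satisfied.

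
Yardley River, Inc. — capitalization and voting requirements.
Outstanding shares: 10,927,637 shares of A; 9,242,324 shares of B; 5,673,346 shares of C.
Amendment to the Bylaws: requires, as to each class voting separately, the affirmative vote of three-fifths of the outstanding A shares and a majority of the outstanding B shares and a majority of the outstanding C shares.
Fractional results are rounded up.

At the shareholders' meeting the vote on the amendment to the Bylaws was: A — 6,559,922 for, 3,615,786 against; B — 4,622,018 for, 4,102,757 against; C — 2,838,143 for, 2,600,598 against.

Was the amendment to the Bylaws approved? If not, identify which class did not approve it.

A: 3/5 of 10927637 = 6556582.20, rounded up to 6556583; 6,556,583 required, 6,559,922 in favor — approved.
B: a majority of 9242324 is 4621163; 4,621,163 required, 4,622,018 in favor — approved.
C: a majority of 5673346 is 2836674; 2,836,674 required, 2,838,143 in favor — approved.

Approved — every class gave the required vote.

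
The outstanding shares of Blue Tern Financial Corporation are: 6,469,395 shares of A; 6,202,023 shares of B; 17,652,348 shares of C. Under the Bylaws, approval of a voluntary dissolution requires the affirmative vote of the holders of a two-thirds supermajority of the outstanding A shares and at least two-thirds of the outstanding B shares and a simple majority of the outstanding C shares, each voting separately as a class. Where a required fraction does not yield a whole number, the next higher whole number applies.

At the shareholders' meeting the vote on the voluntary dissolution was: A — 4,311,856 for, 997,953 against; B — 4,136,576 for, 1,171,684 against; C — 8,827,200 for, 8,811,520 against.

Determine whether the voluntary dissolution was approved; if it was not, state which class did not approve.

Not approved — the A shares did not give the required vote.

A: 2/3 of 6469395 = 4312930; 4,312,930 required, 4,311,856 in favor — not approved.
B: 2/3 of 6202023 = 4134682; 4,134,682 required, 4,136,576 in favor — approved.
C: a majority of 17652348 is 8826175; 8,826,175 required, 8,827,200 in favor — approved.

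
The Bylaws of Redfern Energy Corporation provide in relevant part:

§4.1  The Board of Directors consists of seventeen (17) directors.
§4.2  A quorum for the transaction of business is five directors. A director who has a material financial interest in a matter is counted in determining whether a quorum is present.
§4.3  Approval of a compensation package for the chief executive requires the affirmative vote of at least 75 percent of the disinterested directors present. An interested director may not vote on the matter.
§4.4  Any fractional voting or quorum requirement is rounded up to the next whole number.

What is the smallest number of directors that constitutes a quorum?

The quorum is fixed at 5.

5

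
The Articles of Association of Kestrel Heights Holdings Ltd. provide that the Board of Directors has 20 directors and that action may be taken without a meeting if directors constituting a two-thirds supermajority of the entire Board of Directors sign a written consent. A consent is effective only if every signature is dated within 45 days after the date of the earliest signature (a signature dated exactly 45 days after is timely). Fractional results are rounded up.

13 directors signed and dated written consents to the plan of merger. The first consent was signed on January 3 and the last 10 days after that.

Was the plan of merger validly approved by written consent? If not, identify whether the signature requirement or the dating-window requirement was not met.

Signatures required: a two-thirds supermajority of 20 — 2/3 of 20 = 13.33, rounded up to 14, so 14 needed; 13 signed. Insufficient.
Dating window: the latest signature is 10 days after the earliest; the limit is 45 days. Within the window.

Not effective — insufficient signatures.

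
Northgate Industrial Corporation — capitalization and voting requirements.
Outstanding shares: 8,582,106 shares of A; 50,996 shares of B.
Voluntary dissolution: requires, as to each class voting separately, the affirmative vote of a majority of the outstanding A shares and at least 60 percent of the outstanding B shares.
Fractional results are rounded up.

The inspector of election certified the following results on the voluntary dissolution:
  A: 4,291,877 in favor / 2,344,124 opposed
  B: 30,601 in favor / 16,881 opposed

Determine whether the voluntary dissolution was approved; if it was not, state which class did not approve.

A: a majority of 8582106 is 4291054; 4,291,054 required, 4,291,877 in favor — approved.
B: 3/5 of 50996 = 30597.60, rounded up to 30598; 30,598 required, 30,601 in favor — approved.

Approved — every class gave the required vote.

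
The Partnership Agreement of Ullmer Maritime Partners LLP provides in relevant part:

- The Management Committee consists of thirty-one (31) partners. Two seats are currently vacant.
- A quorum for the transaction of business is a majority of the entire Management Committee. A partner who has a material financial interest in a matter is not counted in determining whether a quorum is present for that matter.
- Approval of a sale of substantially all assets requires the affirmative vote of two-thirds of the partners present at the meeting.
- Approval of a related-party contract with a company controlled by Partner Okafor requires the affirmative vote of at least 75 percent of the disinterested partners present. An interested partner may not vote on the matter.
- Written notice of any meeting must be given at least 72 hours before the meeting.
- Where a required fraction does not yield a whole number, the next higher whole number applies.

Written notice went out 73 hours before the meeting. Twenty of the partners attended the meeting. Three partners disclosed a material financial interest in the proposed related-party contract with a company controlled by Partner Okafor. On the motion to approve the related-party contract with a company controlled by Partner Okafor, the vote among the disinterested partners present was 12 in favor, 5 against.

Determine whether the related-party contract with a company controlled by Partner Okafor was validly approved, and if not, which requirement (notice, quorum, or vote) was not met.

Notice: 73 hours given; 72 required (73 ≥ 72). Satisfied.
Quorum: 20 present, but the 3 interested partners do not count, leaving 17. Quorum is 16. Satisfied.
Vote: the related-party contract with a company controlled by Partner Okafor requires three-fourths of the disinterested partners present (20 − 3 = 17). 3/4 of 17 = 12.75, rounded up to 13, so 13 affirmative votes are needed; 12 voted in favor. Not satisfied.

Invalid — vote requirement not satisfied.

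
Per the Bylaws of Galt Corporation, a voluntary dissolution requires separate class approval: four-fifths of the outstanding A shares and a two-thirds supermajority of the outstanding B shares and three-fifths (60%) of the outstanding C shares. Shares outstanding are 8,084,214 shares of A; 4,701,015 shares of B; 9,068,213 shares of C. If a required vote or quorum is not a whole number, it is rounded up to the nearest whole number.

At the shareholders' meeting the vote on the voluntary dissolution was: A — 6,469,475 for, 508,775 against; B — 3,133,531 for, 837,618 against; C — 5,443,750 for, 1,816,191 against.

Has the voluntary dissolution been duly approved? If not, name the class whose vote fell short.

A: 4/5 of 8084214 = 6467371.20, rounded up to 6467372; 6,467,372 required, 6,469,475 in favor — approved.
B: 2/3 of 4701015 = 3134010; 3,134,010 required, 3,133,531 in favor — not approved.
C: 3/5 of 9068213 = 5440927.80, rounded up to 5440928; 5,440,928 required, 5,443,750 in favor — approved.

Not approved — the B shares did not give the required vote.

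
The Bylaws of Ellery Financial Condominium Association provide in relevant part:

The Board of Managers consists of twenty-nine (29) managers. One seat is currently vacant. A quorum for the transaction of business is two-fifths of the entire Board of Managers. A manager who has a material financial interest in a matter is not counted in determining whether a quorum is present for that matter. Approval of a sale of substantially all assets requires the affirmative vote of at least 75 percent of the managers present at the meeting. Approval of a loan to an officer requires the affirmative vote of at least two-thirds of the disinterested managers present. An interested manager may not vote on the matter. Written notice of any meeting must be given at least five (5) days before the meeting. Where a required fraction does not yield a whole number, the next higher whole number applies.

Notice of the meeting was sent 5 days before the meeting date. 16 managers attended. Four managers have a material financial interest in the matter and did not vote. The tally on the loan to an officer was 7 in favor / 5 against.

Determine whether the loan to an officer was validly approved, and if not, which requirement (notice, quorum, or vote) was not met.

Notice: 5 days given; 5 required (5 ≥ 5). Satisfied.
Quorum: 16 present, but the 4 interested managers do not count, leaving 12. Quorum is 12. Satisfied.
Vote: the loan to an officer requires two-thirds of the disinterested managers present (16 − 4 = 12). 2/3 of 12 = 8, so 8 affirmative votes are needed; 7 voted in favor. Not satisfied.

Invalid — vote requirement not satisfied.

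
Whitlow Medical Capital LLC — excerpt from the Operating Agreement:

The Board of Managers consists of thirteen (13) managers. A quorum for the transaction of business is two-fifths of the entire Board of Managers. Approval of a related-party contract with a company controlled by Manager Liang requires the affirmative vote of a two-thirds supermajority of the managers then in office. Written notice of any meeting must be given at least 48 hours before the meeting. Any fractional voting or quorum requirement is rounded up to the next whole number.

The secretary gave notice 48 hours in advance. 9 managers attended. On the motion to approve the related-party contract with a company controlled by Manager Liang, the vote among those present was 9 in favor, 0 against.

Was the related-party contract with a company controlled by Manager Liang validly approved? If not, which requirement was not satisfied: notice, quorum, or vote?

Valid — all requirements satisfied.

Notice: 48 hours given; 48 required (48 ≥ 48). Satisfied.
Quorum: 9 present; quorum is 6. Satisfied.
Vote: the related-party contract with a company controlled by Manager Liang requires two-thirds of the managers then in office (13). 2/3 of 13 = 8.67, rounded up to 9, so 9 affirmative votes are needed; 9 voted in favor. Satisfied.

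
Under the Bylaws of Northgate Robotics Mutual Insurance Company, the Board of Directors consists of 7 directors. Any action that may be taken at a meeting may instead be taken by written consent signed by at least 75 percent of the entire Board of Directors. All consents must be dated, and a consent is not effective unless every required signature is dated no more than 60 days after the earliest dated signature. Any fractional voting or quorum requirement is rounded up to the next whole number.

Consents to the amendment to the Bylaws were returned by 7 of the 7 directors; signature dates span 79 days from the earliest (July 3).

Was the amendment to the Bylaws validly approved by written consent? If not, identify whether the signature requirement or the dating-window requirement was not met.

Signatures required: at least 75 percent of 7 — 3/4 of 7 = 5.25, rounded up to 6, so 6 needed; 7 signed. Sufficient.
Dating window: the latest signature is 79 days after the earliest; the limit is 60 days. Outside the window.

Not effective — dating-window requirement not satisfied.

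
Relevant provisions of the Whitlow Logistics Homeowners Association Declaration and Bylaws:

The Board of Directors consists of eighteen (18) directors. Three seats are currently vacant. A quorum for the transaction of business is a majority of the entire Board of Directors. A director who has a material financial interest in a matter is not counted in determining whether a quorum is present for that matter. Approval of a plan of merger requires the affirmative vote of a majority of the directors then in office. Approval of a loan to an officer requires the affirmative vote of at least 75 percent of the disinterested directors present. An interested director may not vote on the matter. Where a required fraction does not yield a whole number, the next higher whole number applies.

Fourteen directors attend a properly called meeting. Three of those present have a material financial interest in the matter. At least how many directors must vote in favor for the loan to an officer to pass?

9

The loan to an officer requires three-fourths of the disinterested directors present (14 − 3 = 11).
3/4 of 11 = 8.25, rounded up to 9.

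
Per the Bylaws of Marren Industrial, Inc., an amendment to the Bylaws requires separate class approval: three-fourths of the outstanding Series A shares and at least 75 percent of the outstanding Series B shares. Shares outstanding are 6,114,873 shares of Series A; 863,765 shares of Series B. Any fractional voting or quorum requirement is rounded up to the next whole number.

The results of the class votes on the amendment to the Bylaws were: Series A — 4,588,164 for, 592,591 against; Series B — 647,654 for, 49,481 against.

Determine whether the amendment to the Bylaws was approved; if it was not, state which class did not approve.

Not approved — the Series B shares did not give the required vote.

Series A: 3/4 of 6114873 = 4586154.75, rounded up to 4586155; 4,586,155 required, 4,588,164 in favor — approved.
Series B: 3/4 of 863765 = 647823.75, rounded up to 647824; 647,824 required, 647,654 in favor — not approved.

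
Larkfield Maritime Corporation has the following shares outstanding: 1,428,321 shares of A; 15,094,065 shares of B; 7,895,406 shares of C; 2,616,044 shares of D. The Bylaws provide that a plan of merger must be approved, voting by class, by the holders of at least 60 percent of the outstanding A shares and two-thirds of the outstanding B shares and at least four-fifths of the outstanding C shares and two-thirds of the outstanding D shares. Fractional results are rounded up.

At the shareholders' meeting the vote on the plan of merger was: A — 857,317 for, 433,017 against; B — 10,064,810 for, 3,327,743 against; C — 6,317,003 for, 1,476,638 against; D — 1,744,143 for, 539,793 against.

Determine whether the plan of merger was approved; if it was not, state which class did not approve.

Approved — every class gave the required vote.

A: 3/5 of 1428321 = 856992.60, rounded up to 856993; 856,993 required, 857,317 in favor — approved.
B: 2/3 of 15094065 = 10062710; 10,062,710 required, 10,064,810 in favor — approved.
C: 4/5 of 7895406 = 6316324.80, rounded up to 6316325; 6,316,325 required, 6,317,003 in favor — approved.
D: 2/3 of 2616044 = 1744029.33, rounded up to 1744030; 1,744,030 required, 1,744,143 in favor — approved.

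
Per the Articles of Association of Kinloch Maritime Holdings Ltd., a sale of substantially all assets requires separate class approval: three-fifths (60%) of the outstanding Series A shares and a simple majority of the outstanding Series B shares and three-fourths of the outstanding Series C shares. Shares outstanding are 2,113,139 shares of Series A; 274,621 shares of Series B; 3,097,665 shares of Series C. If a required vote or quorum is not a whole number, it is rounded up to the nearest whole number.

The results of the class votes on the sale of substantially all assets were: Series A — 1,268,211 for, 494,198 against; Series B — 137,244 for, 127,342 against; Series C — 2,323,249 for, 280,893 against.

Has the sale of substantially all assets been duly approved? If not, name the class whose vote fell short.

Not approved — the Series B shares did not give the required vote.

Series A: 3/5 of 2113139 = 1267883.40, rounded up to 1267884; 1,267,884 required, 1,268,211 in favor — approved.
Series B: a majority of 274621 is 137311; 137,311 required, 137,244 in favor — not approved.
Series C: 3/4 of 3097665 = 2323248.75, rounded up to 2323249; 2,323,249 required, 2,323,249 in favor — approved.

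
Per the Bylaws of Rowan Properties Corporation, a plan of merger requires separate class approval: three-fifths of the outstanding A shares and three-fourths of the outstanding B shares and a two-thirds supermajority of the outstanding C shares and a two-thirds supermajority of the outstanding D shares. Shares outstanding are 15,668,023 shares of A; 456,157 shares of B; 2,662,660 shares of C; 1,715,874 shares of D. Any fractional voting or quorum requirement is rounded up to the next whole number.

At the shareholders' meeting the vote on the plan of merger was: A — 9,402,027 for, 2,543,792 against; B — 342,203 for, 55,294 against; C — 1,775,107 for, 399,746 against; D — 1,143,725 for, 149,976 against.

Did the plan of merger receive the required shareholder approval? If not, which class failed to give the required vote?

A: 3/5 of 15668023 = 9400813.80, rounded up to 9400814; 9,400,814 required, 9,402,027 in favor — approved.
B: 3/4 of 456157 = 342117.75, rounded up to 342118; 342,118 required, 342,203 in favor — approved.
C: 2/3 of 2662660 = 1775106.67, rounded up to 1775107; 1,775,107 required, 1,775,107 in favor — approved.
D: 2/3 of 1715874 = 1143916; 1,143,916 required, 1,143,725 in favor — not approved.

Not approved — the D shares did not give the required vote.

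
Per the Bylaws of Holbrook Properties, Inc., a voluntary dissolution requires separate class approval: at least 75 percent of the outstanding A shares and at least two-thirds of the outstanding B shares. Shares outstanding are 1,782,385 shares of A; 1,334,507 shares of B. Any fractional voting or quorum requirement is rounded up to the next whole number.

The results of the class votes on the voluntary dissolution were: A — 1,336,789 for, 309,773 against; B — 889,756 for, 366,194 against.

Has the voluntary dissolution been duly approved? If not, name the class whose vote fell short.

A: 3/4 of 1782385 = 1336788.75, rounded up to 1336789; 1,336,789 required, 1,336,789 in favor — approved.
B: 2/3 of 1334507 = 889671.33, rounded up to 889672; 889,672 required, 889,756 in favor — approved.

Approved — every class gave the required vote.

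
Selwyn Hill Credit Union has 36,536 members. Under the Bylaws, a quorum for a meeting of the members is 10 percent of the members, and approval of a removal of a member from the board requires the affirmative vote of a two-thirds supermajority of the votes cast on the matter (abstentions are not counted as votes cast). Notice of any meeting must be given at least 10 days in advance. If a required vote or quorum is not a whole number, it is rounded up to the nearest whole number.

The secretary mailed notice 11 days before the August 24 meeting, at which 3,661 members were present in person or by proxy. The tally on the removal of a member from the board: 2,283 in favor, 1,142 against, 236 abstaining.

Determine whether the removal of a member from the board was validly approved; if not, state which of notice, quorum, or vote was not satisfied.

Invalid — vote requirement not satisfied.

Notice: 11 days given; 10 required. Satisfied.
Quorum: 10% of 36,536 = 3,653.60, rounded up to 3,654; 3,661 present. Satisfied.
Vote: requires two-thirds of the votes cast (3,661 − 236 abstaining = 3,425); 2/3 of 3425 = 2283.33, rounded up to 2284, so 2,284 needed; 2,283 in favor. Not satisfied.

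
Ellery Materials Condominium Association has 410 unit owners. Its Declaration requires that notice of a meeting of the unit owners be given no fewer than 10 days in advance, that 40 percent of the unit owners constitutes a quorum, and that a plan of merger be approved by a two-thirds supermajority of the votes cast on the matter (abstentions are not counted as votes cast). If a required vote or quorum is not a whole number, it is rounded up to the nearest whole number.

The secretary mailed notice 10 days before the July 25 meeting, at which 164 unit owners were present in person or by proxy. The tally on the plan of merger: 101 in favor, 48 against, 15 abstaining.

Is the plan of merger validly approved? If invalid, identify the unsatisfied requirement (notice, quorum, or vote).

Valid — all requirements satisfied.

Notice: 10 days given; 10 required. Satisfied.
Quorum: 40% of 410 = 164; 164 present. Satisfied.
Vote: requires two-thirds of the votes cast (164 − 15 abstaining = 149); 2/3 of 149 = 99.33, rounded up to 100, so 100 needed; 101 in favor. Satisfied.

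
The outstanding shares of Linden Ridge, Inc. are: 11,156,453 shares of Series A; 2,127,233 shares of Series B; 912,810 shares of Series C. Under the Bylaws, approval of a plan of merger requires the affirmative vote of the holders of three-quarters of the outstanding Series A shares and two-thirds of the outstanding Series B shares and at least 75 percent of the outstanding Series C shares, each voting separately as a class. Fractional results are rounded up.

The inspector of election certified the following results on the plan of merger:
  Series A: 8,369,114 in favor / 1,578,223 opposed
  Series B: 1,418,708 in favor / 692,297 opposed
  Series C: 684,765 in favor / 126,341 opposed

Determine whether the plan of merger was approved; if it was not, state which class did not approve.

Series A: 3/4 of 11156453 = 8367339.75, rounded up to 8367340; 8,367,340 required, 8,369,114 in favor — approved.
Series B: 2/3 of 2127233 = 1418155.33, rounded up to 1418156; 1,418,156 required, 1,418,708 in favor — approved.
Series C: 3/4 of 912810 = 684607.50, rounded up to 684608; 684,608 required, 684,765 in favor — approved.

Approved — every class gave the required vote.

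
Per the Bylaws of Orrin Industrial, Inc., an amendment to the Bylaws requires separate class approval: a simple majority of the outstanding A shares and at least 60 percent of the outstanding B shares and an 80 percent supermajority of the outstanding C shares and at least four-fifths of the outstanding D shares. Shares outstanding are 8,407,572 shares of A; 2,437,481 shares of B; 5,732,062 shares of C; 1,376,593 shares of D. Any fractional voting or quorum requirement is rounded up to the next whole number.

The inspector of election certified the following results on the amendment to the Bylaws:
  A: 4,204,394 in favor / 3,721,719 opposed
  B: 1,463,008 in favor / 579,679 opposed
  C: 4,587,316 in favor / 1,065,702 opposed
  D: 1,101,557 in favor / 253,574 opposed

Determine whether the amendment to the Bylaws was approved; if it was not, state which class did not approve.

A: a majority of 8407572 is 4203787; 4,203,787 required, 4,204,394 in favor — approved.
B: 3/5 of 2437481 = 1462488.60, rounded up to 1462489; 1,462,489 required, 1,463,008 in favor — approved.
C: 4/5 of 5732062 = 4585649.60, rounded up to 4585650; 4,585,650 required, 4,587,316 in favor — approved.
D: 4/5 of 1376593 = 1101274.40, rounded up to 1101275; 1,101,275 required, 1,101,557 in favor — approved.

Approved — every class gave the required vote.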